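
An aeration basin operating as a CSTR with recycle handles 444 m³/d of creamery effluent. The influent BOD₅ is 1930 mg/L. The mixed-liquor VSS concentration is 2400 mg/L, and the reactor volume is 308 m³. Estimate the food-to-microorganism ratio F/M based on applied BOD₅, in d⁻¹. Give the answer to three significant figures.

Food-to-microorganism ratio F/M = Q S₀ / (V X) = 444 × 1930 / (308.0 × 2400) = 1.159 d⁻¹.

F/M ≈ 1.16 d⁻¹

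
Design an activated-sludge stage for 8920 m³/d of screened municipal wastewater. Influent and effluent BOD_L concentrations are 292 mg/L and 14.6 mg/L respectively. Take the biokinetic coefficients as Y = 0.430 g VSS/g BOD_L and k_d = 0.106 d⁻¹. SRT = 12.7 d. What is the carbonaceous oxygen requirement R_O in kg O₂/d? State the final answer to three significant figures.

Y_obs = Y / (1 + k_d θ_c) = 0.430 / (1 + 0.106 × 12.7) = 0.430 / 2.346 = 0.1833.
Substrate removed = Q·(S₀ − S) = 8920 m³/d × (292 − 14.6) g/m³ = 2.47×10^6 g/d = 2474 kg/d.
Biomass synthesised: P_X = Y_obs × 2474 = 453.5 kg VSS/d.
R_O = Q·(S₀ − S) − 1.42·P_X = 2474 − 1.42 × 453.5 = 1830 kg O₂/d.

R_O ≈ 1830 kg O₂/d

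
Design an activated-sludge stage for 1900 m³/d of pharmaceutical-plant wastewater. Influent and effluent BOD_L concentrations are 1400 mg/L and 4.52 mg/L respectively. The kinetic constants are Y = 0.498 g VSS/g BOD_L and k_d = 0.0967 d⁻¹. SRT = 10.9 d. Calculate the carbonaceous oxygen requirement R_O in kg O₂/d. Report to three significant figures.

Y_obs = Y / (1 + k_d θ_c) = 0.498 / (1 + 0.0967 × 10.9) = 0.498 / 2.054 = 0.2425.
Mass of BOD_L removed per day: Q(S₀ − S) = 1900 × 1395 g/m³ = 2651 kg/d.
Net sludge production P_X = 0.2425 × 2651 = 642.8 kg VSS/d.
Carbonaceous O₂ demand = substrate oxidised − cell-mass equivalent = 2651 − 1.42 × 642.8 = 1739 kg O₂/d.

R_O ≈ 1740 kg O₂/d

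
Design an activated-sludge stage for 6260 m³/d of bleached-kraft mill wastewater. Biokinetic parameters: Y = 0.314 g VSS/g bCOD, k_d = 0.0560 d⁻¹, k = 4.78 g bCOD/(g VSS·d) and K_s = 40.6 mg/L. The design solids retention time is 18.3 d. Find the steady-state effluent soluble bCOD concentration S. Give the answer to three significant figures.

S ≈ 3.23 mg/L

From the Monod/SRT balance for a CMAS, S = K_s·(1+k_d θ_c)/[θ_c·(Y k − k_d) − 1] = 40.6 × (1 + 0.0560 × 18.3) / [18.3 × (0.314 × 4.78 − 0.0560) − 1] = 82.21 / 25.44 = 3.231 mg/L.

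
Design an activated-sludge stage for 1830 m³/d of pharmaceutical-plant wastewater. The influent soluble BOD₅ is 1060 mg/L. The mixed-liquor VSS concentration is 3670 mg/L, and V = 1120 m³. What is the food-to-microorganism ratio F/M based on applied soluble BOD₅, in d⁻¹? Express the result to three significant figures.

F/M = Q·S₀ / (V·X) = 1830 × 1060 / (1120 × 3670) = 0.4719 g soluble BOD₅·(g VSS·d)⁻¹.

F/M ≈ 0.472 d⁻¹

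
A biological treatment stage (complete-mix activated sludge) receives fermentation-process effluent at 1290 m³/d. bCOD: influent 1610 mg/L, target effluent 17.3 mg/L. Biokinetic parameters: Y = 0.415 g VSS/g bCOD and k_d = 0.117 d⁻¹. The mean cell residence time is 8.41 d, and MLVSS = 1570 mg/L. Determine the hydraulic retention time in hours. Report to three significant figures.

τ ≈ 42.8 h

Steady-state biomass mass balance: V·X·(1 + k_d·θ_c) = Y·Q·(S₀ − S)·θ_c, so V = 0.415 × 1290 × (1610 − 17.3) × 8.41 / [1570 × (1 + 0.117 × 8.41)] = 7.17×10^6 / 3115 = 2302 m³.
HRT = V/Q = 2302 m³ / 1290 m³·d⁻¹ = 1.785 d × 24 = 42.83 h.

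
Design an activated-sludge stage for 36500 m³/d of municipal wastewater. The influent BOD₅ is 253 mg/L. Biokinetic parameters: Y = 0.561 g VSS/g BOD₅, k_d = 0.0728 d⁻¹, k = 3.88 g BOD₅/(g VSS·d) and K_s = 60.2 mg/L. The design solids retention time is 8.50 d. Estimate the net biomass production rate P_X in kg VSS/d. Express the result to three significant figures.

For a completely mixed reactor with recycle the Lawrence–McCarty relation gives S = K_s·(1 + k_d·θ_c) / [θ_c·(Y·k − k_d) − 1] = 60.2 × (1 + 0.0728 × 8.50) / [8.50 × (0.561 × 3.88 − 0.0728) − 1] = 97.45 / 16.88 = 5.772 mg/L.
Y_obs = Y / (1 + k_d θ_c) = 0.561 / (1 + 0.0728 × 8.50) = 0.561 / 1.619 = 0.3466.
Mass of BOD₅ removed per day: Q(S₀ − S) = 36500 × 247.2 g/m³ = 9024 kg/d.
Biomass produced: P_X = Y_obs·Q·ΔS = 0.3466 × 9024 ≈ 3127 kg VSS/d.

P_X ≈ 3130 kg VSS/d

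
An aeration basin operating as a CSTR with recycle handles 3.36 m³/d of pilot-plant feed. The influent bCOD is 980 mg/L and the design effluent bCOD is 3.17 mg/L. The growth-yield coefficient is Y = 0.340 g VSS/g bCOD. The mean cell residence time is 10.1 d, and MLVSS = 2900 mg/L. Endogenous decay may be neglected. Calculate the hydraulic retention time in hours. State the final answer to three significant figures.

τ ≈ 27.8 h

Biomass mass balance (decay neglected): V·X = Y·Q·(S₀ − S)·θ_c, so V = 0.340 × 3.36 × (980 − 3.17) × 10.1 / 2900 = 3.887 m³.
τ = V/Q = 3.887/3.36 = 1.157 d, or 27.76 h.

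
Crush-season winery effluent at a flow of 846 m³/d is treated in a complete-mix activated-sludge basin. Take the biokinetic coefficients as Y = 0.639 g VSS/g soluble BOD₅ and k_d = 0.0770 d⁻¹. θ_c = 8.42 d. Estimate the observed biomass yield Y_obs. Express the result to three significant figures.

Y_obs ≈ 0.388 g VSS/g soluble BOD₅

Correct the yield for decay: Y_obs = Y/(1 + k_d θ_c) = 0.639 / (1 + 0.0770 × 8.42) = 0.639 / 1.648 = 0.3877.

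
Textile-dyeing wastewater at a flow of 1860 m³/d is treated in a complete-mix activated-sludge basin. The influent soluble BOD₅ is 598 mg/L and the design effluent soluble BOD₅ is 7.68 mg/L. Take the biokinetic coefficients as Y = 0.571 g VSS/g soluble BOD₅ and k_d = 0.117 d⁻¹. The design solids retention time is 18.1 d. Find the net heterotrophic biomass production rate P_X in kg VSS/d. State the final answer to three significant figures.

P_X ≈ 201 kg VSS/d

Observed yield with endogenous decay: Y_obs = Y / (1 + k_d·θ_c) = 0.571 / (1 + 0.117 × 18.1) = 0.571 / 3.118 = 0.1831 g VSS/g soluble BOD₅.
Q·(S₀ − S) = 1860 × (598 − 7.68) × 10⁻³ = 1098 kg/d removed.
Biomass produced: P_X = Y_obs·Q·ΔS = 0.1831 × 1098 ≈ 201.1 kg VSS/d.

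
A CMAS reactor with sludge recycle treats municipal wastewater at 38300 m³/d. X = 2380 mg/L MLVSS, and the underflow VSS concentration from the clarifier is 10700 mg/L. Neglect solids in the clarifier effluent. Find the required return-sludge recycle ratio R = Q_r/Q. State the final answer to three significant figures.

R ≈ 0.286

Mass balance around the secondary clarifier (neglecting effluent solids): R = X / (X_r − X) = 2380 / (10700 − 2380) = 0.2861.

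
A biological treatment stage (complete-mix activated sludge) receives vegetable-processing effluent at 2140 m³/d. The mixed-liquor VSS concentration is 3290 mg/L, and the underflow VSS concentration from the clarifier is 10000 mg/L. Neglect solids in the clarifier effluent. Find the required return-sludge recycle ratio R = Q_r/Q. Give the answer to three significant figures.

Mass balance around the secondary clarifier (neglecting effluent solids): R = X / (X_r − X) = 3290 / (10000 − 3290) = 0.4903.

R ≈ 0.490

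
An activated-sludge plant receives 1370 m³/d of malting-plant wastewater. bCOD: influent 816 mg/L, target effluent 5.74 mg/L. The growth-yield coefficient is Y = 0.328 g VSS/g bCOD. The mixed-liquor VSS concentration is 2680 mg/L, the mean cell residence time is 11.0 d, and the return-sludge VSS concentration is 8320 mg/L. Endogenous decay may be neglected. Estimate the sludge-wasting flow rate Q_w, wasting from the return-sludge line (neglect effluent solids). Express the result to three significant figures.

Q_w ≈ 43.8 m³/d

V·X = Y·Q·ΔS·θ_c gives V = 0.328 × 1370 × (816 − 5.74) × 11.0 / 2680 = 1494 m³.
θ_c = V·X/(Q_w·X_r) when wasting from the recycle, so Q_w = V·X/(θ_c·X_r) = 1494 × 2680 / (11.0 × 8320) = 43.76 m³/d.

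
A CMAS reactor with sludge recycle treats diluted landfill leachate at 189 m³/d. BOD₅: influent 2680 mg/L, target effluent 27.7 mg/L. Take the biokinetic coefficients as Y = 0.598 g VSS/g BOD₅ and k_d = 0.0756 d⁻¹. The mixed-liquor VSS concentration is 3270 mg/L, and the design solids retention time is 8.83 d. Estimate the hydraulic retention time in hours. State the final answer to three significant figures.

τ ≈ 61.6 h

From the SRT design equation V = Y Q (S₀−S) θ_c / [X (1 + k_d θ_c)] = 0.598 × 189 × (2680 − 27.7) × 8.83 / [3270 × (1 + 0.0756 × 8.83)] = 2.65×10^6 / 5453 = 485.4 m³.
τ = V/Q = 485.4/189 = 2.568 d, or 61.64 h.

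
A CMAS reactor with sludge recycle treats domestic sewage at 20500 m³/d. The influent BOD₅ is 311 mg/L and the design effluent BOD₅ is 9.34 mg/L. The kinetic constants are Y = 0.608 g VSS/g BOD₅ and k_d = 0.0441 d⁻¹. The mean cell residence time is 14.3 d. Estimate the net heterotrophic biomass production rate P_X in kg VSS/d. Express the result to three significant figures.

The observed yield is Y_obs = Y/(1 + k_d·θ_c) = 0.608 / (1 + 0.0441 × 14.3) = 0.608 / 1.631 = 0.3729 g VSS per g BOD₅ removed.
ΔS = 311 − 9.34 = 301.7 mg/L, so the substrate removal rate is 20500 × 301.7/1000 = 6184 kg BOD₅/d.
Biomass produced: P_X = Y_obs·Q·ΔS = 0.3729 × 6184 ≈ 2306 kg VSS/d.

P_X ≈ 2310 kg VSS/d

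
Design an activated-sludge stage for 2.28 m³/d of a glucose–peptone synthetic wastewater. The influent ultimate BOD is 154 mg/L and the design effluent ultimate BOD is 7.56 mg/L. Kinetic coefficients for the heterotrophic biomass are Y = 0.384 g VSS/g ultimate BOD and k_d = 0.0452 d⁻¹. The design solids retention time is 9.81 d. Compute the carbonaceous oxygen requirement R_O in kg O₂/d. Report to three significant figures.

R_O ≈ 0.208 kg O₂/d

The observed yield is Y_obs = Y/(1 + k_d·θ_c) = 0.384 / (1 + 0.0452 × 9.81) = 0.384 / 1.443 = 0.2660 g VSS per g ultimate BOD removed.
ΔS = 154 − 7.56 = 146.4 mg/L, so the substrate removal rate is 2.28 × 146.4/1000 = 0.3339 kg ultimate BOD/d.
Biomass synthesised: P_X = Y_obs × 0.3339 = 0.08883 kg VSS/d.
Carbonaceous O₂ demand = substrate oxidised − cell-mass equivalent = 0.3339 − 1.42 × 0.08883 = 0.2078 kg O₂/d.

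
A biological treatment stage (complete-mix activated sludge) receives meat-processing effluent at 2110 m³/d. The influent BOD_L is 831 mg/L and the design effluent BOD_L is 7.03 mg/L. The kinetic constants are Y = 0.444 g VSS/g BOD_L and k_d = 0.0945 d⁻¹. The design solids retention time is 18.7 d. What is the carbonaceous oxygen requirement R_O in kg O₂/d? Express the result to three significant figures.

R_O ≈ 1340 kg O₂/d

The observed yield is Y_obs = Y/(1 + k_d·θ_c) = 0.444 / (1 + 0.0945 × 18.7) = 0.444 / 2.767 = 0.1605 g VSS per g BOD_L removed.
Mass of BOD_L removed per day: Q(S₀ − S) = 2110 × 824.0 g/m³ = 1739 kg/d.
Net sludge production P_X = 0.1605 × 1739 = 279.0 kg VSS/d.
R_O = Q·(S₀ − S) − 1.42·P_X = 1739 − 1.42 × 279.0 = 1342 kg O₂/d.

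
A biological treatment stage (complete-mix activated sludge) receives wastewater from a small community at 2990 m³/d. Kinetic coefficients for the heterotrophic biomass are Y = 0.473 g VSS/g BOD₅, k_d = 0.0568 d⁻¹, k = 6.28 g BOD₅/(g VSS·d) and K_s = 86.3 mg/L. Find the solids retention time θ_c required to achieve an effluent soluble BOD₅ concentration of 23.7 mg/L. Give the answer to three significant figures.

At the target effluent, Y k S/(K_s+S) = 0.473×6.28×23.7/110.0 = 0.6400 d⁻¹.
1/θ_c = 0.6400 − 0.0568 = 0.5832 d⁻¹, so θ_c = 1.715 d.

θ_c ≈ 1.71 d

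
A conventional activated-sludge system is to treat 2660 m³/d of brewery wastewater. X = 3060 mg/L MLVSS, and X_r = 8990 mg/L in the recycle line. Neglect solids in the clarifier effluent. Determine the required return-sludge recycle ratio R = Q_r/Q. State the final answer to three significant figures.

R ≈ 0.516

Mass balance around the secondary clarifier (neglecting effluent solids): R = X / (X_r − X) = 3060 / (8990 − 3060) = 0.5160.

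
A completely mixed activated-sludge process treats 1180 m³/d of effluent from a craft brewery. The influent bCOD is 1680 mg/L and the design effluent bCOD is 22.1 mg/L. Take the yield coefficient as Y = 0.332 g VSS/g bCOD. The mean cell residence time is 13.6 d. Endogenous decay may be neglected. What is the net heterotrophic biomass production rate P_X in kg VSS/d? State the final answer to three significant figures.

No decay correction is needed, so Y_obs = Y = 0.332.
Mass of bCOD removed per day: Q(S₀ − S) = 1180 × 1658 g/m³ = 1956 kg/d.
So the net sludge growth is P_X = 0.3320 × 1956 = 649.5 kg VSS/d.

P_X ≈ 649 kg VSS/d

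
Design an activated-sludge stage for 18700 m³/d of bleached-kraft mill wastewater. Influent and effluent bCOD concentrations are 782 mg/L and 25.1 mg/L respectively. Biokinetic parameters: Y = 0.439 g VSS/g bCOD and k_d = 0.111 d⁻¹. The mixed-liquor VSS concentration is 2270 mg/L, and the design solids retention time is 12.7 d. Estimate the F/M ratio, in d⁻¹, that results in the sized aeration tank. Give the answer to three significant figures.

Steady-state biomass mass balance: V·X·(1 + k_d·θ_c) = Y·Q·(S₀ − S)·θ_c, so V = 0.439 × 18700 × (782 − 25.1) × 12.7 / [2270 × (1 + 0.111 × 12.7)] = 7.89×10^7 / 5470 = 14426 m³.
F/M = Q·S₀ / (V·X) = 18700 × 782 / (14426 × 2270) = 0.4465 g bCOD·(g VSS·d)⁻¹.

F/M ≈ 0.447 d⁻¹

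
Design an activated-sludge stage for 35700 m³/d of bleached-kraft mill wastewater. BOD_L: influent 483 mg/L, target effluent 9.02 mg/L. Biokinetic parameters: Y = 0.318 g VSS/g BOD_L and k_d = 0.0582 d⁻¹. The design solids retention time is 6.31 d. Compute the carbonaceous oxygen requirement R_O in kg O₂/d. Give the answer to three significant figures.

Observed yield with endogenous decay: Y_obs = Y / (1 + k_d·θ_c) = 0.318 / (1 + 0.0582 × 6.31) = 0.318 / 1.367 = 0.2326 g VSS/g BOD_L.
Q·(S₀ − S) = 35700 × (483 − 9.02) × 10⁻³ = 16921 kg/d removed.
Net sludge production P_X = 0.2326 × 16921 = 3936 kg VSS/d.
R_O = Q·ΔS − 1.42 P_X = 16921 − 5589 = 11333 kg O₂/d.

R_O ≈ 11300 kg O₂/d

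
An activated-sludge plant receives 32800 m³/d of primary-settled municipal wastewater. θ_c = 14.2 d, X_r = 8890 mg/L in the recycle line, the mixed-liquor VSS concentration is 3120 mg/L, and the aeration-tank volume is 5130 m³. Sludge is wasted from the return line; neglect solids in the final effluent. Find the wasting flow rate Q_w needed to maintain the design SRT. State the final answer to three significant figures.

Q_w ≈ 127 m³/d

Wasting from the return line (neglecting effluent solids): Q_w = V·X / (θ_c·X_r) = 5130 × 3120 / (14.2 × 8890) = 126.8 m³/d.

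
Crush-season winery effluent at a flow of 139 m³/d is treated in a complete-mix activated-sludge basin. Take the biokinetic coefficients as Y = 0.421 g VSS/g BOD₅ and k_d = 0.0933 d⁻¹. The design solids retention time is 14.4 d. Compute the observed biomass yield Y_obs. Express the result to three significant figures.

Y_obs = Y / (1 + k_d θ_c) = 0.421 / (1 + 0.0933 × 14.4) = 0.421 / 2.344 = 0.1796.

Y_obs ≈ 0.180 g VSS/g BOD₅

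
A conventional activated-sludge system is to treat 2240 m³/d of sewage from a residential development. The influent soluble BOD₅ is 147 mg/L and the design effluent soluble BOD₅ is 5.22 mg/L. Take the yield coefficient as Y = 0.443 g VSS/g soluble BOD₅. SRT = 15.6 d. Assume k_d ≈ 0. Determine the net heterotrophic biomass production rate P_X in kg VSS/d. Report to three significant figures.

Since k_d ≈ 0, Y_obs = Y = 0.443 g VSS/g soluble BOD₅.
Q·(S₀ − S) = 2240 × (147 − 5.22) × 10⁻³ = 317.6 kg/d removed.
P_X = Y_obs · Q(S₀ − S) = 0.4430 × 317.6 = 140.7 kg VSS/d.

P_X ≈ 141 kg VSS/d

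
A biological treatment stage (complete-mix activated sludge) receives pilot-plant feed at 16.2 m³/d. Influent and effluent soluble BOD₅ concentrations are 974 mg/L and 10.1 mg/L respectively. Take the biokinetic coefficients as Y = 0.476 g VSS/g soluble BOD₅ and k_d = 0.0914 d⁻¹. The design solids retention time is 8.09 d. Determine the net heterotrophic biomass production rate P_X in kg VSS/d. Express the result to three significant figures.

Correct the yield for decay: Y_obs = Y/(1 + k_d θ_c) = 0.476 / (1 + 0.0914 × 8.09) = 0.476 / 1.739 = 0.2737.
Q·(S₀ − S) = 16.2 × (974 − 10.1) × 10⁻³ = 15.62 kg/d removed.
So the net sludge growth is P_X = 0.2737 × 15.62 = 4.273 kg VSS/d.

P_X ≈ 4.27 kg VSS/d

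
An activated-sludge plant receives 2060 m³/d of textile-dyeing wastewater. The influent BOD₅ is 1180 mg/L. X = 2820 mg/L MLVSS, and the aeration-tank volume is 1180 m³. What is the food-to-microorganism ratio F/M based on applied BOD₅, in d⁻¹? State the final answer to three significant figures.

F/M ≈ 0.730 d⁻¹

F/M = Q·S₀ / (V·X) = 2060 × 1180 / (1180 × 2820) = 0.7305 g BOD₅·(g VSS·d)⁻¹.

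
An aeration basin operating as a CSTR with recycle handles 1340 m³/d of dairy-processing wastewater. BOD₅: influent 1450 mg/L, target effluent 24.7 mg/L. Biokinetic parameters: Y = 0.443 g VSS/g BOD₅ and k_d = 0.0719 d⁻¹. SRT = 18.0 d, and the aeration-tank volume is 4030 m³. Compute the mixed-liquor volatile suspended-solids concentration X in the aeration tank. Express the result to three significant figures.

X ≈ 1650 mg/L

Solving the biomass balance for X: X = Y Q (S₀−S) θ_c / [V (1+k_d θ_c)] = 0.443 × 1340 × (1450 − 24.7) × 18.0 / [4030 × (1 + 0.0719 × 18.0)] = 1647 mg/L.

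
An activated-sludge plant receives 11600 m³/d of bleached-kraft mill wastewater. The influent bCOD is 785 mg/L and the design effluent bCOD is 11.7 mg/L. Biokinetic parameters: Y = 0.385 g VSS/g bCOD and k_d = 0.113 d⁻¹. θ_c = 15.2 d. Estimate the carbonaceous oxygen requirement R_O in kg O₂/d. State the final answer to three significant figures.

R_O ≈ 7170 kg O₂/d

Y_obs = Y / (1 + k_d θ_c) = 0.385 / (1 + 0.113 × 15.2) = 0.385 / 2.718 = 0.1417.
ΔS = 785 − 11.7 = 773.3 mg/L, so the substrate removal rate is 11600 × 773.3/1000 = 8970 kg bCOD/d.
Biomass synthesised: P_X = Y_obs × 8970 = 1271 kg VSS/d.
R_O = Q·ΔS − 1.42 P_X = 8970 − 1805 = 7166 kg O₂/d.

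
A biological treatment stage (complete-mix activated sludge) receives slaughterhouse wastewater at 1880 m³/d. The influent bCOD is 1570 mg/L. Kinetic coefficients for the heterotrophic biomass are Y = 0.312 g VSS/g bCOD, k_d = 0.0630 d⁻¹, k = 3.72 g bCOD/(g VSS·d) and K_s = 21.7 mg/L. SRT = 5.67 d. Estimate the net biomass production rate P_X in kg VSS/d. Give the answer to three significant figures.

Effluent substrate depends only on kinetics and SRT: S = K_s(1 + k_d θ_c) / [θ_c(Yk − k_d) − 1] = 21.7 × (1 + 0.0630 × 5.67) / [5.67 × (0.312 × 3.72 − 0.0630) − 1] = 29.45 / 5.224 = 5.638 mg/L.
Observed yield with endogenous decay: Y_obs = Y / (1 + k_d·θ_c) = 0.312 / (1 + 0.0630 × 5.67) = 0.312 / 1.357 = 0.2299 g VSS/g bCOD.
Mass of bCOD removed per day: Q(S₀ − S) = 1880 × 1564 g/m³ = 2941 kg/d.
P_X = Y_obs · Q(S₀ − S) = 0.2299 × 2941 = 676.1 kg VSS/d.

P_X ≈ 676 kg VSS/d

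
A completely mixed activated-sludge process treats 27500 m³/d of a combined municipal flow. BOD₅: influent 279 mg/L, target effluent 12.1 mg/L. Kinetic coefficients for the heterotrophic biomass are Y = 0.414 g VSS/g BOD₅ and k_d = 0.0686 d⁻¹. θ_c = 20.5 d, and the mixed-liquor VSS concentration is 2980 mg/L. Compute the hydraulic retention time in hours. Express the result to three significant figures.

Rearranging the biomass balance for a CMAS with decay, V = Y·Q·ΔS·θ_c / [X·(1+k_d θ_c)] = 0.414 × 27500 × (279 − 12.1) × 20.5 / [2980 × (1 + 0.0686 × 20.5)] = 6.23×10^7 / 7171 = 8687 m³.
HRT = V/Q = 8687 m³ / 27500 m³·d⁻¹ = 0.3159 d × 24 = 7.581 h.

τ ≈ 7.58 h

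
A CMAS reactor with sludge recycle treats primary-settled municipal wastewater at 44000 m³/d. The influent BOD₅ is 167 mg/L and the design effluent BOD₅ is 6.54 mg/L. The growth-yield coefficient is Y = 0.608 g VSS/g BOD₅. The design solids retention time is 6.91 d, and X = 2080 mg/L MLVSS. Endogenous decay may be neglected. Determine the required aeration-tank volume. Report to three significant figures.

With k_d = 0 the design equation reduces to V = Y Q (S₀−S) θ_c / X = 0.608 × 44000 × (167 − 6.54) × 6.91 / 2080 = 14261 m³.

V ≈ 14300 m³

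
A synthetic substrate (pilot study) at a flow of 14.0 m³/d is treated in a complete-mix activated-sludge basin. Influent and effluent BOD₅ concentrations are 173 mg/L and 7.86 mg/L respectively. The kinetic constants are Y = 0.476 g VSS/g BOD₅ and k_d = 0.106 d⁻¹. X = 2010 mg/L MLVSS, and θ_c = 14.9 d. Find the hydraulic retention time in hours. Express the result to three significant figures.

τ ≈ 5.42 h

From the SRT design equation V = Y Q (S₀−S) θ_c / [X (1 + k_d θ_c)] = 0.476 × 14.0 × (173 − 7.86) × 14.9 / [2010 × (1 + 0.106 × 14.9)] = 1.64×10^4 / 5185 = 3.163 m³.
τ = V/Q = 3.163/14.0 = 0.2259 d, or 5.422 h.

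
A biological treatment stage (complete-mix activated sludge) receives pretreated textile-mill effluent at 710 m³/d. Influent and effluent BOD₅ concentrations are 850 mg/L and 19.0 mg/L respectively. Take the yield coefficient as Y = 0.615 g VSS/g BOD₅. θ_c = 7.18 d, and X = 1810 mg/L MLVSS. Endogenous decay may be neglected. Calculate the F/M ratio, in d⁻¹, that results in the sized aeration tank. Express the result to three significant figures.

F/M ≈ 0.232 d⁻¹

V·X = Y·Q·ΔS·θ_c gives V = 0.615 × 710 × (850 − 19.0) × 7.18 / 1810 = 1439 m³.
Food-to-microorganism ratio F/M = Q S₀ / (V X) = 710 × 850 / (1439 × 1810) = 0.2316 d⁻¹.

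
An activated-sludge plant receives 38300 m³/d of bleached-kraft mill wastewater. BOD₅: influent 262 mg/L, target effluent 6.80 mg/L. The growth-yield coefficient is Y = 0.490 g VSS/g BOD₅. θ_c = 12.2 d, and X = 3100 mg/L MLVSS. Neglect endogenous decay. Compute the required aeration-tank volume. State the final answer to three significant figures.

V ≈ 18800 m³

Biomass mass balance (decay neglected): V·X = Y·Q·(S₀ − S)·θ_c, so V = 0.490 × 38300 × (262 − 6.80) × 12.2 / 3100 = 18848 m³.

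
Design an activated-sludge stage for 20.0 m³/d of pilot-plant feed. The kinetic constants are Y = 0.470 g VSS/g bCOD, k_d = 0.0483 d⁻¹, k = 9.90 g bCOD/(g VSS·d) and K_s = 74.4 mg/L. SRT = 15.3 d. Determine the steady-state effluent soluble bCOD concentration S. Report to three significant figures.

S ≈ 1.86 mg/L

From the Monod/SRT balance for a CMAS, S = K_s·(1+k_d θ_c)/[θ_c·(Y k − k_d) − 1] = 74.4 × (1 + 0.0483 × 15.3) / [15.3 × (0.470 × 9.90 − 0.0483) − 1] = 129.4 / 69.45 = 1.863 mg/L.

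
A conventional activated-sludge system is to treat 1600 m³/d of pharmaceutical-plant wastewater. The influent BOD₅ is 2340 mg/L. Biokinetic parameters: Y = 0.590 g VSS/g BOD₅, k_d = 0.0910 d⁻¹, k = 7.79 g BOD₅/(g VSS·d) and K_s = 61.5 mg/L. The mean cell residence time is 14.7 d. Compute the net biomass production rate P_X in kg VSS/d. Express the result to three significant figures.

P_X ≈ 944 kg VSS/d

From the Monod/SRT balance for a CMAS, S = K_s·(1+k_d θ_c)/[θ_c·(Y k − k_d) − 1] = 61.5 × (1 + 0.0910 × 14.7) / [14.7 × (0.590 × 7.79 − 0.0910) − 1] = 143.8 / 65.22 = 2.204 mg/L.
Y_obs = Y / (1 + k_d θ_c) = 0.590 / (1 + 0.0910 × 14.7) = 0.590 / 2.338 = 0.2524.
Mass of BOD₅ removed per day: Q(S₀ − S) = 1600 × 2338 g/m³ = 3740 kg/d.
So the net sludge growth is P_X = 0.2524 × 3740 = 944.0 kg VSS/d.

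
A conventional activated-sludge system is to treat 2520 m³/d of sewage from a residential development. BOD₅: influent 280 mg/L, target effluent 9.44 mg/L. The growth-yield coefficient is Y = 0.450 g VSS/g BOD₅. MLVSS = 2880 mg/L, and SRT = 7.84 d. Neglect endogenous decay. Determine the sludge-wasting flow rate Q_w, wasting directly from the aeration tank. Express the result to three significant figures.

Biomass mass balance (decay neglected): V·X = Y·Q·(S₀ − S)·θ_c, so V = 0.450 × 2520 × (280 − 9.44) × 7.84 / 2880 = 835.2 m³.
With mixed-liquor wasting, θ_c = V/Q_w, so Q_w = V/θ_c = 835.2/7.84 = 106.5 m³/d.

Q_w ≈ 107 m³/d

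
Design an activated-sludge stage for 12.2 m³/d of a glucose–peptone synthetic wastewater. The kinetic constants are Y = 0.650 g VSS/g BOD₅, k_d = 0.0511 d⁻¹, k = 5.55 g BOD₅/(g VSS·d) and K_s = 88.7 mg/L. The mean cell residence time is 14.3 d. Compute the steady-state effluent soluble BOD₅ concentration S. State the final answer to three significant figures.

For a completely mixed reactor with recycle the Lawrence–McCarty relation gives S = K_s·(1 + k_d·θ_c) / [θ_c·(Y·k − k_d) − 1] = 88.7 × (1 + 0.0511 × 14.3) / [14.3 × (0.650 × 5.55 − 0.0511) − 1] = 153.5 / 49.86 = 3.079 mg/L.

S ≈ 3.08 mg/L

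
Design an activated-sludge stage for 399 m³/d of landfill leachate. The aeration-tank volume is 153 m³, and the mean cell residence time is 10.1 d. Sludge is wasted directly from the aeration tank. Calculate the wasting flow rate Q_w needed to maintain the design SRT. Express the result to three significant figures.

For wasting at MLVSS concentration, Q_w = V/θ_c = 153.0/10.1 = 15.15 m³/d.

Q_w ≈ 15.1 m³/d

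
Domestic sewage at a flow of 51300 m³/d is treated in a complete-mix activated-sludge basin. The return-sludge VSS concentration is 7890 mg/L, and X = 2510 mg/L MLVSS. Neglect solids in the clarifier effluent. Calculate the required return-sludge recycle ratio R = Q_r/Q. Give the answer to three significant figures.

R = Q_r/Q = X/(X_r − X) = 2510 / (7890 − 2510) = 0.4665.

R ≈ 0.467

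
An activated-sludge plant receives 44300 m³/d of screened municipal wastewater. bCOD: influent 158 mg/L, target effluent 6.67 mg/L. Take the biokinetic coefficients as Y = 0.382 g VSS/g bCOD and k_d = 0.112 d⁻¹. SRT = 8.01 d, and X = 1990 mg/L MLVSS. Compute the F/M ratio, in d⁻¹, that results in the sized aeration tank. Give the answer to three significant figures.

Steady-state biomass mass balance: V·X·(1 + k_d·θ_c) = Y·Q·(S₀ − S)·θ_c, so V = 0.382 × 44300 × (158 − 6.67) × 8.01 / [1990 × (1 + 0.112 × 8.01)] = 2.05×10^7 / 3775 = 5433 m³.
Food-to-microorganism ratio F/M = Q S₀ / (V X) = 44300 × 158 / (5433 × 1990) = 0.6473 d⁻¹.

F/M ≈ 0.647 d⁻¹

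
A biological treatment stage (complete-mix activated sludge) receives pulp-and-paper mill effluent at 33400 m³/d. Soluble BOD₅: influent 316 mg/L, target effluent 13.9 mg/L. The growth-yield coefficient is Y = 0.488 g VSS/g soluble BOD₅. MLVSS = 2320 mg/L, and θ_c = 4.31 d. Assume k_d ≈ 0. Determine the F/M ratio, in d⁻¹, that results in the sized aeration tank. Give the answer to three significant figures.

F/M ≈ 0.497 d⁻¹

V·X = Y·Q·ΔS·θ_c gives V = 0.488 × 33400 × (316 − 13.9) × 4.31 / 2320 = 9148 m³.
F/M = Q·S₀ / (V·X) = 33400 × 316 / (9148 × 2320) = 0.4973 g soluble BOD₅·(g VSS·d)⁻¹.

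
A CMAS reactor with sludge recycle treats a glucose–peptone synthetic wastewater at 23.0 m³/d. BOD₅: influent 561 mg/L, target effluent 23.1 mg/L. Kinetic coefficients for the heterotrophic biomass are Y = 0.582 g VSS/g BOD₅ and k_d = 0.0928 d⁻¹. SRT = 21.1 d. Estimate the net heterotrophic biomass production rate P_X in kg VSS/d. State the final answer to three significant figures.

Correct the yield for decay: Y_obs = Y/(1 + k_d θ_c) = 0.582 / (1 + 0.0928 × 21.1) = 0.582 / 2.958 = 0.1967.
Q·(S₀ − S) = 23.0 × (561 − 23.1) × 10⁻³ = 12.37 kg/d removed.
P_X = Y_obs · Q(S₀ − S) = 0.1967 × 12.37 = 2.434 kg VSS/d.

P_X ≈ 2.43 kg VSS/d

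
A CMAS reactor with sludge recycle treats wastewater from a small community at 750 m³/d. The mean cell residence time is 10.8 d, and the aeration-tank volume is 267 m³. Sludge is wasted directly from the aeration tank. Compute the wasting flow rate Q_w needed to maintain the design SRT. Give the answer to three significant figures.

Wasting from the aeration tank: Q_w = V / θ_c = 267.0 / 10.8 = 24.72 m³/d.

Q_w ≈ 24.7 m³/d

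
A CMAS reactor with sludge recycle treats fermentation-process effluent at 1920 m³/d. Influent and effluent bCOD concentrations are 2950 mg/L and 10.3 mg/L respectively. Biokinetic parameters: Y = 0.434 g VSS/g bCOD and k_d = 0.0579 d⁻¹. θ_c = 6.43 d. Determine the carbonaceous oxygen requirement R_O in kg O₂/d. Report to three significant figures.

R_O ≈ 3110 kg O₂/d

Observed yield with endogenous decay: Y_obs = Y / (1 + k_d·θ_c) = 0.434 / (1 + 0.0579 × 6.43) = 0.434 / 1.372 = 0.3163 g VSS/g bCOD.
Q·(S₀ − S) = 1920 × (2950 − 10.3) × 10⁻³ = 5644 kg/d removed.
P_X = Y_obs·Q·(S₀ − S) = 0.3163 × 5644 = 1785 kg VSS/d.
R_O = Q·ΔS − 1.42 P_X = 5644 − 2535 = 3109 kg O₂/d.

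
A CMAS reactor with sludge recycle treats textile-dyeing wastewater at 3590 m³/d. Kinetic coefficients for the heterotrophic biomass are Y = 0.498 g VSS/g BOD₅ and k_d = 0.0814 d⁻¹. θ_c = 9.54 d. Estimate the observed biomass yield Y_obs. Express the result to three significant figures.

Observed yield with endogenous decay: Y_obs = Y / (1 + k_d·θ_c) = 0.498 / (1 + 0.0814 × 9.54) = 0.498 / 1.777 = 0.2803 g VSS/g BOD₅.

Y_obs ≈ 0.280 g VSS/g BOD₅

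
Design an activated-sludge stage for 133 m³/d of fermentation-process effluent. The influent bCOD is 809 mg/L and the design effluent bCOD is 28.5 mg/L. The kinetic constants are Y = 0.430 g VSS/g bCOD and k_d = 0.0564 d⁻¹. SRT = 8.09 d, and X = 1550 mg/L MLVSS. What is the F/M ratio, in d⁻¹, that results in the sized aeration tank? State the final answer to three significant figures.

F/M ≈ 0.434 d⁻¹

Steady-state biomass mass balance: V·X·(1 + k_d·θ_c) = Y·Q·(S₀ − S)·θ_c, so V = 0.430 × 133 × (809 − 28.5) × 8.09 / [1550 × (1 + 0.0564 × 8.09)] = 3.61×10^5 / 2257 = 160.0 m³.
F/M = applied load / biomass = Q·S₀/(V·X) = 133 × 809 / (160.0 × 1550) = 0.4339 d⁻¹.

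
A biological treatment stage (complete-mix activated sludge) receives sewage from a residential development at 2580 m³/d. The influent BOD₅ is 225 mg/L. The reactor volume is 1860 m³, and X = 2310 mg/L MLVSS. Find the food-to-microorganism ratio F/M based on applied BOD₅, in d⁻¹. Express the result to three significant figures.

F/M ≈ 0.135 d⁻¹

F/M = applied load / biomass = Q·S₀/(V·X) = 2580 × 225 / (1860 × 2310) = 0.1351 d⁻¹.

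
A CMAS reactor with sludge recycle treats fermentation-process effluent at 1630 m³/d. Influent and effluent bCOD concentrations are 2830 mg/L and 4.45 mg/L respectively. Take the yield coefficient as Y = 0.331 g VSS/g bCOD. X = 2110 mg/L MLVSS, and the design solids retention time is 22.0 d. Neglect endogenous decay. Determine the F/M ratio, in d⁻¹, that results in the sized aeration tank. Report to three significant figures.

F/M ≈ 0.138 d⁻¹

Biomass mass balance (decay neglected): V·X = Y·Q·(S₀ − S)·θ_c, so V = 0.331 × 1630 × (2830 − 4.45) × 22.0 / 2110 = 15895 m³.
F/M = Q·S₀ / (V·X) = 1630 × 2830 / (15895 × 2110) = 0.1375 g bCOD·(g VSS·d)⁻¹.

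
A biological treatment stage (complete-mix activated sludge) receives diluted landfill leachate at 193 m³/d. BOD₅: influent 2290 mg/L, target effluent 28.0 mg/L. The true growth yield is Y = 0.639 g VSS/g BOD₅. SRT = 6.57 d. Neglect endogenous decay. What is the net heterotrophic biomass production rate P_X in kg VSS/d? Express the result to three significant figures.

With endogenous decay neglected, the observed yield equals the true yield: Y_obs = Y = 0.639 g VSS/g BOD₅.
Substrate removed = Q·(S₀ − S) = 193 m³/d × (2290 − 28.0) g/m³ = 4.37×10^5 g/d = 436.6 kg/d.
P_X = Y_obs · Q(S₀ − S) = 0.6390 × 436.6 = 279.0 kg VSS/d.

P_X ≈ 279 kg VSS/d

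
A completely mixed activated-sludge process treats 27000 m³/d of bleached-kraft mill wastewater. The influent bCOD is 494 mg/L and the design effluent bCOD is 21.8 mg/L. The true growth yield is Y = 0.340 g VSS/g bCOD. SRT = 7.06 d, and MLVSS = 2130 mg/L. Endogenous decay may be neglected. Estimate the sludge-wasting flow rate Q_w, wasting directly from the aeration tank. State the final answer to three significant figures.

Q_w ≈ 2040 m³/d

With k_d = 0 the design equation reduces to V = Y Q (S₀−S) θ_c / X = 0.340 × 27000 × (494 − 21.8) × 7.06 / 2130 = 14368 m³.
For wasting at MLVSS concentration, Q_w = V/θ_c = 14368/7.06 = 2035 m³/d.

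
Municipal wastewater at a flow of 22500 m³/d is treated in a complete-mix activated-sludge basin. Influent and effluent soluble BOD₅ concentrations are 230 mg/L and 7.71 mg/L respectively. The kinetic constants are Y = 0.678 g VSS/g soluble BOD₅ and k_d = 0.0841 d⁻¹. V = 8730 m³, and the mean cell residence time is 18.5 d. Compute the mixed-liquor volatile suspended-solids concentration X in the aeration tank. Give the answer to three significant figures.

X ≈ 2810 mg/L

Solving the biomass balance for X: X = Y Q (S₀−S) θ_c / [V (1+k_d θ_c)] = 0.678 × 22500 × (230 − 7.71) × 18.5 / [8730 × (1 + 0.0841 × 18.5)] = 2812 mg/L.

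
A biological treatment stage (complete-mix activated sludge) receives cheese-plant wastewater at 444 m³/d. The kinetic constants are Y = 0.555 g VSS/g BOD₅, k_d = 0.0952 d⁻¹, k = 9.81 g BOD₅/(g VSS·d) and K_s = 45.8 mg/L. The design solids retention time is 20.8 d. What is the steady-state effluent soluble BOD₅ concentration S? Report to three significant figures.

S ≈ 1.24 mg/L

From the Monod/SRT balance for a CMAS, S = K_s·(1+k_d θ_c)/[θ_c·(Y k − k_d) − 1] = 45.8 × (1 + 0.0952 × 20.8) / [20.8 × (0.555 × 9.81 − 0.0952) − 1] = 136.5 / 110.3 = 1.238 mg/L.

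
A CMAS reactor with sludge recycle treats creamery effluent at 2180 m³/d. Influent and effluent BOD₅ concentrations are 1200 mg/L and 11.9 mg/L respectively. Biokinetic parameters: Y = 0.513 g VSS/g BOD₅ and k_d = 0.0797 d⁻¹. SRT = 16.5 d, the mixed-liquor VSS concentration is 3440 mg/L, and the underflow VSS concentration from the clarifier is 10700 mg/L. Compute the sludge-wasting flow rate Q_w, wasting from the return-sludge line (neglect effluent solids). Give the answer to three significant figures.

Q_w ≈ 53.6 m³/d

Rearranging the biomass balance for a CMAS with decay, V = Y·Q·ΔS·θ_c / [X·(1+k_d θ_c)] = 0.513 × 2180 × (1200 − 11.9) × 16.5 / [3440 × (1 + 0.0797 × 16.5)] = 2.19×10^7 / 7964 = 2753 m³.
Wasting from the return line (neglecting effluent solids): Q_w = V·X / (θ_c·X_r) = 2753 × 3440 / (16.5 × 10700) = 53.64 m³/d.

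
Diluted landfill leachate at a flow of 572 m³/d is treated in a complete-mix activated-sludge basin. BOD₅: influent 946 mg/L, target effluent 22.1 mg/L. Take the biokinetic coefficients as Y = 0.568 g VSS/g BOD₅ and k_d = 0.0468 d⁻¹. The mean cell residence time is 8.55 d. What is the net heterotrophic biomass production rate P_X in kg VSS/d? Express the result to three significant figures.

P_X ≈ 214 kg VSS/d

Y_obs = Y / (1 + k_d θ_c) = 0.568 / (1 + 0.0468 × 8.55) = 0.568 / 1.400 = 0.4057.
Substrate removed = Q·(S₀ − S) = 572 m³/d × (946 − 22.1) g/m³ = 5.28×10^5 g/d = 528.5 kg/d.
Net biomass production P_X = Y_obs × Q·(S₀ − S) = 0.4057 × 528.5 = 214.4 kg VSS/d.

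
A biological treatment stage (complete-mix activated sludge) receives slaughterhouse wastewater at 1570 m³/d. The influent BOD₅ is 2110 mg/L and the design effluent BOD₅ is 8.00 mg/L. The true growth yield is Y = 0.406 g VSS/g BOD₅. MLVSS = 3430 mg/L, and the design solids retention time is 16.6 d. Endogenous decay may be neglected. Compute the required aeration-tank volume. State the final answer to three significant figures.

V ≈ 6480 m³

V·X = Y·Q·ΔS·θ_c gives V = 0.406 × 1570 × (2110 − 8.00) × 16.6 / 3430 = 6484 m³.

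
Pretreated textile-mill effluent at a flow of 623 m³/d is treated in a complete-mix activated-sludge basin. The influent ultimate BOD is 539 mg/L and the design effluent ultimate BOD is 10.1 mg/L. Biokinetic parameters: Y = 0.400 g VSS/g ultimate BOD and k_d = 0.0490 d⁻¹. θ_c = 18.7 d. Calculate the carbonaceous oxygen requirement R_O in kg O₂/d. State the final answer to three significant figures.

R_O ≈ 232 kg O₂/d

Observed yield with endogenous decay: Y_obs = Y / (1 + k_d·θ_c) = 0.400 / (1 + 0.0490 × 18.7) = 0.400 / 1.916 = 0.2087 g VSS/g ultimate BOD.
Substrate removed = Q·(S₀ − S) = 623 m³/d × (539 − 10.1) g/m³ = 3.3×10^5 g/d = 329.5 kg/d.
P_X = Y_obs·Q·(S₀ − S) = 0.2087 × 329.5 = 68.78 kg VSS/d.
R_O = Q·(S₀ − S) − 1.42·P_X = 329.5 − 1.42 × 68.78 = 231.8 kg O₂/d.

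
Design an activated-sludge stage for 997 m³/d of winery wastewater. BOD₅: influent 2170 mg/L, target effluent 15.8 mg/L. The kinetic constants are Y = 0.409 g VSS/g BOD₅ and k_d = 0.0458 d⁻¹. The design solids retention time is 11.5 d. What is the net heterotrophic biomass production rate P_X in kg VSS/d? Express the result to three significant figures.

Correct the yield for decay: Y_obs = Y/(1 + k_d θ_c) = 0.409 / (1 + 0.0458 × 11.5) = 0.409 / 1.527 = 0.2679.
Mass of BOD₅ removed per day: Q(S₀ − S) = 997 × 2154 g/m³ = 2148 kg/d.
Biomass produced: P_X = Y_obs·Q·ΔS = 0.2679 × 2148 ≈ 575.4 kg VSS/d.

P_X ≈ 575 kg VSS/d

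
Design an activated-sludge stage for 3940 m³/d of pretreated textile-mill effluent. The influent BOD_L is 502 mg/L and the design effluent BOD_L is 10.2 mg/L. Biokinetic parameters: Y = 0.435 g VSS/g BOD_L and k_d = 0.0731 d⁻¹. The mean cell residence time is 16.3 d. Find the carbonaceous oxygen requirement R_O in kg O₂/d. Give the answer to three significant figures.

R_O ≈ 1390 kg O₂/d

Correct the yield for decay: Y_obs = Y/(1 + k_d θ_c) = 0.435 / (1 + 0.0731 × 16.3) = 0.435 / 2.192 = 0.1985.
Mass of BOD_L removed per day: Q(S₀ − S) = 3940 × 491.8 g/m³ = 1938 kg/d.
P_X = Y_obs·Q·(S₀ − S) = 0.1985 × 1938 = 384.6 kg VSS/d.
Carbonaceous O₂ demand = substrate oxidised − cell-mass equivalent = 1938 − 1.42 × 384.6 = 1392 kg O₂/d.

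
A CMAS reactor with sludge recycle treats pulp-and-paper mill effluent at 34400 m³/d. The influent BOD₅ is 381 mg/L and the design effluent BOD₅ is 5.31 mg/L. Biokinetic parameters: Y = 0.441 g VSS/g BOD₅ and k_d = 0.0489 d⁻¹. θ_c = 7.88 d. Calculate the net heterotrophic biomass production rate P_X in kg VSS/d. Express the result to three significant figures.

P_X ≈ 4110 kg VSS/d

Y_obs = Y / (1 + k_d θ_c) = 0.441 / (1 + 0.0489 × 7.88) = 0.441 / 1.385 = 0.3183.
Substrate removed = Q·(S₀ − S) = 34400 m³/d × (381 − 5.31) g/m³ = 1.29×10^7 g/d = 12924 kg/d.
Biomass produced: P_X = Y_obs·Q·ΔS = 0.3183 × 12924 ≈ 4114 kg VSS/d.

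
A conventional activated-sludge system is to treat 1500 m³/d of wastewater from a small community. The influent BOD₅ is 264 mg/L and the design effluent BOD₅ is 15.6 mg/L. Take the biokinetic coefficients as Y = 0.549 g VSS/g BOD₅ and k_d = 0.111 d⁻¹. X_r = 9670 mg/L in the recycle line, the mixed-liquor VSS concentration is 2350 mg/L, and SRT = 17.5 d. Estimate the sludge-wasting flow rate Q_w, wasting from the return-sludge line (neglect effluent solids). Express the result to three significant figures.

Q_w ≈ 7.19 m³/d

Steady-state biomass mass balance: V·X·(1 + k_d·θ_c) = Y·Q·(S₀ − S)·θ_c, so V = 0.549 × 1500 × (264 − 15.6) × 17.5 / [2350 × (1 + 0.111 × 17.5)] = 3.58×10^6 / 6915 = 517.7 m³.
Q_w = (V·X)/(θ_c X_r) = 517.7 × 2350 / (17.5 × 9670) = 7.189 m³/d.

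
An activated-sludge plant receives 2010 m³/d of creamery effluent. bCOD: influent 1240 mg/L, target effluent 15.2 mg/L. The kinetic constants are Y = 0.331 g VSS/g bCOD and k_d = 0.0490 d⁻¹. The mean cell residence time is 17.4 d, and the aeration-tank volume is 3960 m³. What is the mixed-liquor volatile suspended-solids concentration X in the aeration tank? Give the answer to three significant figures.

X ≈ 1930 mg/L

Solving the biomass balance for X: X = Y Q (S₀−S) θ_c / [V (1+k_d θ_c)] = 0.331 × 2010 × (1240 − 15.2) × 17.4 / [3960 × (1 + 0.0490 × 17.4)] = 1933 mg/L.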